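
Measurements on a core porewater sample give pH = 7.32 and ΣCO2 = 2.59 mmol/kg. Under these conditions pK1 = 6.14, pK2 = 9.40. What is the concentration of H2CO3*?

[CO2*] = 0.159 mmol/kg

α₀ = 1 / (1 + K1/[H⁺] + K1K2/[H⁺]²) = 1 / (1 + 10^+1.18 + 10^-0.90)
   = 1 / (1 + 15.136 + 0.12589) = 1/16.262 = 0.06149
[CO2*] = α₀ × DIC = 0.06149 × 2.59 = 0.159 mmol/kg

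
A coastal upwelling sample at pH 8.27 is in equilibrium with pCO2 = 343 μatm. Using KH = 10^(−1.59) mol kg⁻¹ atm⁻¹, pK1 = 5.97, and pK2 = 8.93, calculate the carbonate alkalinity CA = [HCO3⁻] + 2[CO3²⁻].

CA = 2.53 mmol/kg

[CO2*] = KH · pCO2 = 10^(−1.59) × 343×10^-6 = 8.816×10^-6 mol/kg
α₀ = 1/(1 + K1/[H⁺] + K1K2/[H⁺]²) = 1/(1 + 10^+2.30 + 10^+1.64) = 0.004095
DIC = [CO2*]/α₀ = 8.816×10^-6 / 0.004095 = 2.153 mmol/kg
CA = (α₁ + 2α₂)·DIC = (0.8171 + 2×0.1788) × 2.153 = 2.53 mmol/kg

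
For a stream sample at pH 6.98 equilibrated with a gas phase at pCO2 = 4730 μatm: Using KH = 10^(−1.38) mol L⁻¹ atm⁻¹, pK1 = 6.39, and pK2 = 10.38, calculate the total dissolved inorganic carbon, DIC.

[CO2*] = KH · pCO2 = 10^(−1.38) × 4730×10^-6 = 1.972×10^-4 mol/L
α₀ = 1/(1 + K1/[H⁺] + K1K2/[H⁺]²) = 1/(1 + 10^+0.59 + 10^-2.81) = 0.2044
DIC = [CO2*]/α₀ = 1.972×10^-4 / 0.2044 = 0.965 mmol/L

DIC = 0.965 mmol/L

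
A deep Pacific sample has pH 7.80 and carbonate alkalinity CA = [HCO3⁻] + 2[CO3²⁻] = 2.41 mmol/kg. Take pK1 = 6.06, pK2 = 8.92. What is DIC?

DIC = 2.29 mmol/kg

CA = [HCO3⁻] + 2[CO3²⁻] = (α₁ + 2α₂)·DIC
At pH 7.80: [H⁺]/K1 = 10^-1.74 = 0.018197, K2/[H⁺] = 10^-1.12 = 0.075858
α₁ = 1/(1 + 0.018197 + 0.075858) = 1/1.0941 = 0.9140; α₂ = α₁·K2/[H⁺] = 0.06934
α₁ + 2α₂ = 1.0527
DIC = CA / (α₁ + 2α₂) = 2.41 / 1.0527 = 2.29 mmol/kg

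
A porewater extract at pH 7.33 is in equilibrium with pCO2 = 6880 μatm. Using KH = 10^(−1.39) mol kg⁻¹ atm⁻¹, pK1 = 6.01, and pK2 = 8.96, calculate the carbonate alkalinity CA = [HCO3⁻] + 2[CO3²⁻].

[CO2*] = KH · pCO2 = 10^(−1.39) × 6880×10^-6 = 2.803×10^-4 mol/kg
α₀ = 1/(1 + K1/[H⁺] + K1K2/[H⁺]²) = 1/(1 + 10^+1.32 + 10^-0.31) = 0.04468
DIC = [CO2*]/α₀ = 2.803×10^-4 / 0.04468 = 6.273 mmol/kg
CA = (α₁ + 2α₂)·DIC = (0.9334 + 2×0.02188) × 6.273 = 6.13 mmol/kg

CA = 6.13 mmol/kg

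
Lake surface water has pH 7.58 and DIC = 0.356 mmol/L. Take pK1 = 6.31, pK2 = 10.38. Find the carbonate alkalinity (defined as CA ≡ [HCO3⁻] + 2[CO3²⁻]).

CA = [HCO3⁻] + 2[CO3²⁻] = (α₁ + 2α₂)·DIC
At pH 7.58: [H⁺]/K1 = 10^-1.27 = 0.053703, K2/[H⁺] = 10^-2.80 = 0.0015849
α₁ = 1/(1 + 0.053703 + 0.0015849) = 1/1.0553 = 0.9476; α₂ = α₁·K2/[H⁺] = 0.001502
α₁ + 2α₂ = 0.9506
CA = 0.9506 × 0.356 = 0.338 mmol/L

CA = 0.338 mmol/L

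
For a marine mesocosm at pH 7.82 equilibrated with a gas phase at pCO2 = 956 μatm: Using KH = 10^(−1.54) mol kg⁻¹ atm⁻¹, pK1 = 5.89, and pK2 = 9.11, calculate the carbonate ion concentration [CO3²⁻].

[CO3²⁻] = 0.120 mmol/kg

[CO2*] = KH · pCO2 = 10^(−1.54) × 956×10^-6 = 2.757×10^-5 mol/kg
α₀ = 1/(1 + K1/[H⁺] + K1K2/[H⁺]²) = 1/(1 + 10^+1.93 + 10^+0.64) = 0.01105
DIC = [CO2*]/α₀ = 2.757×10^-5 / 0.01105 = 2.495 mmol/kg
[CO3²⁻] = α₂·DIC; α₂ = 0.04825, so [CO3²⁻] = 0.04825 × 2.495 = 0.120 mmol/kg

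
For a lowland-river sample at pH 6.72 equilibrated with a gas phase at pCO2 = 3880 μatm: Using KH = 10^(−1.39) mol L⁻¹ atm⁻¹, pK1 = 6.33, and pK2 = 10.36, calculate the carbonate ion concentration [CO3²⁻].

[CO2*] = KH · pCO2 = 10^(−1.39) × 3880×10^-6 = 1.581×10^-4 mol/L
α₀ = 1/(1 + K1/[H⁺] + K1K2/[H⁺]²) = 1/(1 + 10^+0.39 + 10^-3.25) = 0.2894
DIC = [CO2*]/α₀ = 1.581×10^-4 / 0.2894 = 0.5462 mmol/L
[CO3²⁻] = α₂·DIC; α₂ = 0.0001627, so [CO3²⁻] = 0.0001627 × 0.5462 = 8.89×10^-5 mmol/L = 0.0889 μmol/L

[CO3²⁻] = 0.0889 μmol/L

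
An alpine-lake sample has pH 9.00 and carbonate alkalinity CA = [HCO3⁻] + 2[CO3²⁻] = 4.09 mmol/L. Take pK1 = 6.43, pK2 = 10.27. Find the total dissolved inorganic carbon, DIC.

DIC = 3.90 mmol/L

CA = [HCO3⁻] + 2[CO3²⁻] = (α₁ + 2α₂)·DIC
At pH 9.00: [H⁺]/K1 = 10^-2.57 = 0.0026915, K2/[H⁺] = 10^-1.27 = 0.053703
α₁ = 1/(1 + 0.0026915 + 0.053703) = 1/1.0564 = 0.9466; α₂ = α₁·K2/[H⁺] = 0.05084
α₁ + 2α₂ = 1.0483
DIC = CA / (α₁ + 2α₂) = 4.09 / 1.0483 = 3.90 mmol/L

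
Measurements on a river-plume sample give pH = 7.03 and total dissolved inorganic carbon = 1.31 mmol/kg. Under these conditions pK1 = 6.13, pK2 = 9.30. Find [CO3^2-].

[CO3²⁻] = 6.22 μmol/kg

α₂ = 1 / (1 + [H⁺]/K2 + [H⁺]²/(K1K2)) = 1 / (1 + 10^+2.27 + 10^+1.37)
   = 1 / (1 + 186.21 + 23.442) = 1/210.65 = 0.004747
[CO3²⁻] = α₂ × DIC = 0.004747 × 1.31 = 0.00622 mmol/kg = 6.22 μmol/kg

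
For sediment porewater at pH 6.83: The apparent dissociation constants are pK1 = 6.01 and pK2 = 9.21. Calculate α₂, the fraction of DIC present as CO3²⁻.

α₂ = 1 / (1 + [H⁺]/K2 + [H⁺]²/(K1K2)) = 1 / (1 + 10^+2.38 + 10^+1.56)
   = 1 / (1 + 239.88 + 36.308) = 1/277.19 = 0.003608

α₂ = 0.00361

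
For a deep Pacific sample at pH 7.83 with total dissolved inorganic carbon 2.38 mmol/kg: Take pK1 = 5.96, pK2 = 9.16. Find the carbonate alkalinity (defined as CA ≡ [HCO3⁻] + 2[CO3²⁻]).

CA = [HCO3⁻] + 2[CO3²⁻] = (α₁ + 2α₂)·DIC
At pH 7.83: [H⁺]/K1 = 10^-1.87 = 0.013490, K2/[H⁺] = 10^-1.33 = 0.046774
α₁ = 1/(1 + 0.013490 + 0.046774) = 1/1.0603 = 0.9432; α₂ = α₁·K2/[H⁺] = 0.04412
α₁ + 2α₂ = 1.0314
CA = 1.0314 × 2.38 = 2.45 mmol/kg

CA = 2.45 mmol/kg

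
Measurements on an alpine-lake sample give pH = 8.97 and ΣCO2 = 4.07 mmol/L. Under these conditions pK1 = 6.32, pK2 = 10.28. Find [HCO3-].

[HCO3⁻] = 3.87 mmol/L

α₁ = 1 / (1 + [H⁺]/K1 + K2/[H⁺]) = 1 / (1 + 10^-2.65 + 10^-1.31)
   = 1 / (1 + 0.0022387 + 0.048978) = 1/1.0512 = 0.9513
[HCO3⁻] = α₁ × DIC = 0.9513 × 4.07 = 3.87 mmol/L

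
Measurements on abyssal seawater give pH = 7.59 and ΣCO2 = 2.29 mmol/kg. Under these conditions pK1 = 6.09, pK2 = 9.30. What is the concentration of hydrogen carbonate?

α₁ = 1 / (1 + [H⁺]/K1 + K2/[H⁺]) = 1 / (1 + 10^-1.50 + 10^-1.71)
   = 1 / (1 + 0.031623 + 0.019498) = 1/1.0511 = 0.9514
[HCO3⁻] = α₁ × DIC = 0.9514 × 2.29 = 2.18 mmol/kg

[HCO3⁻] = 2.18 mmol/kg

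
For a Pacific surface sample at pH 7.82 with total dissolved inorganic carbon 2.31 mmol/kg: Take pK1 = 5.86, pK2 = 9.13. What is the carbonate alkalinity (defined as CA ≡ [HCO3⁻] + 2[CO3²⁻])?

CA = 2.39 mmol/kg

CA = [HCO3⁻] + 2[CO3²⁻] = (α₁ + 2α₂)·DIC
At pH 7.82: [H⁺]/K1 = 10^-1.96 = 0.010965, K2/[H⁺] = 10^-1.31 = 0.048978
α₁ = 1/(1 + 0.010965 + 0.048978) = 1/1.0599 = 0.9434; α₂ = α₁·K2/[H⁺] = 0.04621
α₁ + 2α₂ = 1.0359
CA = 1.0359 × 2.31 = 2.39 mmol/kg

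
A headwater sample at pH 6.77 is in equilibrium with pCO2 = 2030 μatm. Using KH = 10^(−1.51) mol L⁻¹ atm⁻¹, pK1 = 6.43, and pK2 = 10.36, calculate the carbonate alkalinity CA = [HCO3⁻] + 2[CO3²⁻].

[CO2*] = KH · pCO2 = 10^(−1.51) × 2030×10^-6 = 6.273×10^-5 mol/L
α₀ = 1/(1 + K1/[H⁺] + K1K2/[H⁺]²) = 1/(1 + 10^+0.34 + 10^-3.25) = 0.3136
DIC = [CO2*]/α₀ = 6.273×10^-5 / 0.3136 = 0.2000 mmol/L
CA = (α₁ + 2α₂)·DIC = (0.6862 + 2×0.0001764) × 0.2000 = 0.137 mmol/L

CA = 0.137 mmol/L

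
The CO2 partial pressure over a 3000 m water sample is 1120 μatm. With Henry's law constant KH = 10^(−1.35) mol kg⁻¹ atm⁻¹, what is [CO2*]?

KH = 10^(−1.35) = 4.467×10^-2 mol kg⁻¹ atm⁻¹
[CO2*] = KH · pCO2 = 4.467×10^-2 × 1120×10^-6 atm = 5.00×10^-5 mol/kg

[CO2*] = 50.0 μmol/kg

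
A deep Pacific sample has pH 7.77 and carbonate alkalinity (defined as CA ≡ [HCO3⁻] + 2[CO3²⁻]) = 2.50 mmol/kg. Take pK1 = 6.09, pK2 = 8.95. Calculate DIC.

CA = [HCO3⁻] + 2[CO3²⁻] = (α₁ + 2α₂)·DIC
At pH 7.77: [H⁺]/K1 = 10^-1.68 = 0.020893, K2/[H⁺] = 10^-1.18 = 0.066069
α₁ = 1/(1 + 0.020893 + 0.066069) = 1/1.0870 = 0.9200; α₂ = α₁·K2/[H⁺] = 0.06078
α₁ + 2α₂ = 1.0416
DIC = CA / (α₁ + 2α₂) = 2.50 / 1.0416 = 2.40 mmol/kg

DIC = 2.40 mmol/kg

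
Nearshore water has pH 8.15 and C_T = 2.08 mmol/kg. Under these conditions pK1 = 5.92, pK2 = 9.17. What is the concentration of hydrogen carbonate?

[HCO3⁻] = 1.89 mmol/kg

α₁ = 1 / (1 + [H⁺]/K1 + K2/[H⁺]) = 1 / (1 + 10^-2.23 + 10^-1.02)
   = 1 / (1 + 0.0058884 + 0.095499) = 1/1.1014 = 0.9079
[HCO3⁻] = α₁ × DIC = 0.9079 × 2.08 = 1.89 mmol/kg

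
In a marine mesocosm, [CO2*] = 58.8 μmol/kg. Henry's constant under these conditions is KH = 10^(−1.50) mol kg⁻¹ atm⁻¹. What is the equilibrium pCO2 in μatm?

pCO2 = 1860 μatm

KH = 10^(−1.50) = 3.162×10^-2 mol kg⁻¹ atm⁻¹
pCO2 = [CO2*]/KH = 58.8×10^-6 / 3.162×10^-2 = 1.86×10^-3 atm = 1860 μatm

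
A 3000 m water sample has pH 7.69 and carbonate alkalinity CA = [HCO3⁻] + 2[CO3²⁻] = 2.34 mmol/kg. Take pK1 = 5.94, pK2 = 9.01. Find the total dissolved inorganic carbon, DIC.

DIC = 2.28 mmol/kg

CA = [HCO3⁻] + 2[CO3²⁻] = (α₁ + 2α₂)·DIC
At pH 7.69: [H⁺]/K1 = 10^-1.75 = 0.017783, K2/[H⁺] = 10^-1.32 = 0.047863
α₁ = 1/(1 + 0.017783 + 0.047863) = 1/1.0656 = 0.9384; α₂ = α₁·K2/[H⁺] = 0.04491
α₁ + 2α₂ = 1.0282
DIC = CA / (α₁ + 2α₂) = 2.34 / 1.0282 = 2.28 mmol/kg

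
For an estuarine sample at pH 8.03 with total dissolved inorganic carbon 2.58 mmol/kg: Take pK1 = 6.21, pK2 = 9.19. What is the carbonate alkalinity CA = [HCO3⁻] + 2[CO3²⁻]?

CA = 2.71 mmol/kg

CA = [HCO3⁻] + 2[CO3²⁻] = (α₁ + 2α₂)·DIC
At pH 8.03: [H⁺]/K1 = 10^-1.82 = 0.015136, K2/[H⁺] = 10^-1.16 = 0.069183
α₁ = 1/(1 + 0.015136 + 0.069183) = 1/1.0843 = 0.9222; α₂ = α₁·K2/[H⁺] = 0.06380
α₁ + 2α₂ = 1.0498
CA = 1.0498 × 2.58 = 2.71 mmol/kg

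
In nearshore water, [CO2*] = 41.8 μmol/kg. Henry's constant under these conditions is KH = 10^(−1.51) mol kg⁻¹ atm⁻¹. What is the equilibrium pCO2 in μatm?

pCO2 = 1350 μatm

KH = 10^(−1.51) = 3.090×10^-2 mol kg⁻¹ atm⁻¹
pCO2 = [CO2*]/KH = 41.8×10^-6 / 3.090×10^-2 = 1.35×10^-3 atm = 1350 μatm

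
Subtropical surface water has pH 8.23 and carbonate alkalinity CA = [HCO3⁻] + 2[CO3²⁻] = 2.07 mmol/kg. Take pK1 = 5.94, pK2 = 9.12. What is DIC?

DIC = 1.87 mmol/kg

CA = [HCO3⁻] + 2[CO3²⁻] = (α₁ + 2α₂)·DIC
At pH 8.23: [H⁺]/K1 = 10^-2.29 = 0.0051286, K2/[H⁺] = 10^-0.89 = 0.12882
α₁ = 1/(1 + 0.0051286 + 0.12882) = 1/1.1340 = 0.8819; α₂ = α₁·K2/[H⁺] = 0.1136
α₁ + 2α₂ = 1.1091
DIC = CA / (α₁ + 2α₂) = 2.07 / 1.1091 = 1.87 mmol/kg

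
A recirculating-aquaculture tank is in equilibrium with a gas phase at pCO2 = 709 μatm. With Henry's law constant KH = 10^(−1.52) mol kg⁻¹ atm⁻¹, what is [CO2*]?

[CO2*] = 21.4 μmol/kg

KH = 10^(−1.52) = 3.020×10^-2 mol kg⁻¹ atm⁻¹
[CO2*] = KH · pCO2 = 3.020×10^-2 × 709×10^-6 atm = 2.14×10^-5 mol/kg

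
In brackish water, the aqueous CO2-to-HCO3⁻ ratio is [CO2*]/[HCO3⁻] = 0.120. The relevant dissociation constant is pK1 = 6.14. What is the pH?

From K1 = [H⁺][HCO3⁻]/[CO2*]:  pH = pK1 − log₁₀([CO2*]/[HCO3⁻])
log₁₀(0.120) = -0.921
pH = 6.14 − (-0.921) = 7.06

pH = 7.06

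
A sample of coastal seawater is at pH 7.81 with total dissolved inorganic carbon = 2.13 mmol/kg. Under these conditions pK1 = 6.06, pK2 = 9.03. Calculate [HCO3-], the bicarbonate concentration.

α₁ = 1 / (1 + [H⁺]/K1 + K2/[H⁺]) = 1 / (1 + 10^-1.75 + 10^-1.22)
   = 1 / (1 + 0.017783 + 0.060256) = 1/1.0780 = 0.9276
[HCO3⁻] = α₁ × DIC = 0.9276 × 2.13 = 1.98 mmol/kg

[HCO3⁻] = 1.98 mmol/kg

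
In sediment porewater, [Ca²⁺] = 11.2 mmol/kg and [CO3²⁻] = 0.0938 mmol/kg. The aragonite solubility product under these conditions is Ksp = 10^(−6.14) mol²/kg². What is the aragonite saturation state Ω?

Ksp = 10^(−6.14) = 7.244×10^-7
Ω = [Ca²⁺][CO3²⁻]/Ksp = (11.2×10^-3)(0.0938×10^-3) / 7.244×10^-7 = 1.45

Ω = 1.45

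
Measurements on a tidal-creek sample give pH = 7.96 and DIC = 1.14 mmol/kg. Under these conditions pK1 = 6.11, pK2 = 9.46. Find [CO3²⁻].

[CO3²⁻] = 0.0345 mmol/kg

α₂ = 1 / (1 + [H⁺]/K2 + [H⁺]²/(K1K2)) = 1 / (1 + 10^+1.50 + 10^-0.35)
   = 1 / (1 + 31.623 + 0.44668) = 1/33.069 = 0.03024
[CO3²⁻] = α₂ × DIC = 0.03024 × 1.14 = 0.0345 mmol/kg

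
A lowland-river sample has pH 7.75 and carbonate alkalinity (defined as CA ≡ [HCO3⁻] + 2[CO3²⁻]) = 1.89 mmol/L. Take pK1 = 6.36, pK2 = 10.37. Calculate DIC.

DIC = 1.96 mmol/L

CA = [HCO3⁻] + 2[CO3²⁻] = (α₁ + 2α₂)·DIC
At pH 7.75: [H⁺]/K1 = 10^-1.39 = 0.040738, K2/[H⁺] = 10^-2.62 = 0.0023988
α₁ = 1/(1 + 0.040738 + 0.0023988) = 1/1.0431 = 0.9586; α₂ = α₁·K2/[H⁺] = 0.002300
α₁ + 2α₂ = 0.9632
DIC = CA / (α₁ + 2α₂) = 1.89 / 0.9632 = 1.96 mmol/L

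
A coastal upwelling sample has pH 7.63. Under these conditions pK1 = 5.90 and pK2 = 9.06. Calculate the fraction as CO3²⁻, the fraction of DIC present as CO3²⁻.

α₂ = 1 / (1 + [H⁺]/K2 + [H⁺]²/(K1K2)) = 1 / (1 + 10^+1.43 + 10^-0.30)
   = 1 / (1 + 26.915 + 0.50119) = 1/28.417 = 0.03519

α₂ = 0.0352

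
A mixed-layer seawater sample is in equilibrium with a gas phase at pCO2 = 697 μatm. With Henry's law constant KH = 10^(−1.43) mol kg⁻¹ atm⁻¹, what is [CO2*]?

KH = 10^(−1.43) = 3.715×10^-2 mol kg⁻¹ atm⁻¹
[CO2*] = KH · pCO2 = 3.715×10^-2 × 697×10^-6 atm = 2.59×10^-5 mol/kg

[CO2*] = 25.9 μmol/kg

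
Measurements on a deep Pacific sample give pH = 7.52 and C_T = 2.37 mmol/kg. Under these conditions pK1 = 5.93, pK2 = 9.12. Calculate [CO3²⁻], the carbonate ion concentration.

[CO3²⁻] = 0.0567 mmol/kg

α₂ = 1 / (1 + [H⁺]/K2 + [H⁺]²/(K1K2)) = 1 / (1 + 10^+1.60 + 10^+0.01)
   = 1 / (1 + 39.811 + 1.0233) = 1/41.834 = 0.02390
[CO3²⁻] = α₂ × DIC = 0.02390 × 2.37 = 0.0567 mmol/kg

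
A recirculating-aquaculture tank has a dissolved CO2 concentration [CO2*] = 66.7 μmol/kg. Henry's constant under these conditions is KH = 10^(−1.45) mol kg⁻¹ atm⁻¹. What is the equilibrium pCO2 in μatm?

pCO2 = 1880 μatm

KH = 10^(−1.45) = 3.548×10^-2 mol kg⁻¹ atm⁻¹
pCO2 = [CO2*]/KH = 66.7×10^-6 / 3.548×10^-2 = 1.88×10^-3 atm = 1880 μatm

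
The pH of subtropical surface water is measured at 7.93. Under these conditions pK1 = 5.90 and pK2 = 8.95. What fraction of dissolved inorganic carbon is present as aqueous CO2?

α₀ = 0.00845

α₀ = 1 / (1 + K1/[H⁺] + K1K2/[H⁺]²) = 1 / (1 + 10^+2.03 + 10^+1.01)
   = 1 / (1 + 107.15 + 10.233) = 1/118.38 = 0.008447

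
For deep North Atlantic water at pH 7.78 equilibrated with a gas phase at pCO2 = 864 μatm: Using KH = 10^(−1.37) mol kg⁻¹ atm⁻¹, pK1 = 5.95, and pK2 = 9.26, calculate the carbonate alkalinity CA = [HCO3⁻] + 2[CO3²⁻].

CA = 2.66 mmol/kg

[CO2*] = KH · pCO2 = 10^(−1.37) × 864×10^-6 = 3.686×10^-5 mol/kg
α₀ = 1/(1 + K1/[H⁺] + K1K2/[H⁺]²) = 1/(1 + 10^+1.83 + 10^+0.35) = 0.01411
DIC = [CO2*]/α₀ = 3.686×10^-5 / 0.01411 = 2.611 mmol/kg
CA = (α₁ + 2α₂)·DIC = (0.9543 + 2×0.03160) × 2.611 = 2.66 mmol/kg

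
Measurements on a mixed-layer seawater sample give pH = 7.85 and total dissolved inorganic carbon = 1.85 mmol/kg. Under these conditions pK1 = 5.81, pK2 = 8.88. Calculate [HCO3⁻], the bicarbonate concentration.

[HCO3⁻] = 1.68 mmol/kg

α₁ = 1 / (1 + [H⁺]/K1 + K2/[H⁺]) = 1 / (1 + 10^-2.04 + 10^-1.03)
   = 1 / (1 + 0.0091201 + 0.093325) = 1/1.1024 = 0.9071
[HCO3⁻] = α₁ × DIC = 0.9071 × 1.85 = 1.68 mmol/kg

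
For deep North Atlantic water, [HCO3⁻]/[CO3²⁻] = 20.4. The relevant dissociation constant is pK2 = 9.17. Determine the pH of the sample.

From K2 = [H⁺][CO3²⁻]/[HCO3⁻]:  pH = pK2 − log₁₀([HCO3⁻]/[CO3²⁻])
log₁₀(20.4) = +1.310
pH = 9.17 − (+1.310) = 7.86

pH = 7.86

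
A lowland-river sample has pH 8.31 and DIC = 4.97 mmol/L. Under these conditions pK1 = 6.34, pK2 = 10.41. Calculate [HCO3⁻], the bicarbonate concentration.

α₁ = 1 / (1 + [H⁺]/K1 + K2/[H⁺]) = 1 / (1 + 10^-1.97 + 10^-2.10)
   = 1 / (1 + 0.010715 + 0.0079433) = 1/1.0187 = 0.9817
[HCO3⁻] = α₁ × DIC = 0.9817 × 4.97 = 4.88 mmol/L

[HCO3⁻] = 4.88 mmol/L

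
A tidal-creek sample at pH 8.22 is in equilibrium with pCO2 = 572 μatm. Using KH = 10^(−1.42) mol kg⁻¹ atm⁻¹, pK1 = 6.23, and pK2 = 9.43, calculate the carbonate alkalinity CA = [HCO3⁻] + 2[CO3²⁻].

CA = 2.39 mmol/kg

[CO2*] = KH · pCO2 = 10^(−1.42) × 572×10^-6 = 2.175×10^-5 mol/kg
α₀ = 1/(1 + K1/[H⁺] + K1K2/[H⁺]²) = 1/(1 + 10^+1.99 + 10^+0.78) = 0.009547
DIC = [CO2*]/α₀ = 2.175×10^-5 / 0.009547 = 2.278 mmol/kg
CA = (α₁ + 2α₂)·DIC = (0.9329 + 2×0.05752) × 2.278 = 2.39 mmol/kg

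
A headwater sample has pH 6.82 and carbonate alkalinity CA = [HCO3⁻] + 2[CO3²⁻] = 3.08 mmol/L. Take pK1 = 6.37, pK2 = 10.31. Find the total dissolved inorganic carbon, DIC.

DIC = 4.17 mmol/L

CA = [HCO3⁻] + 2[CO3²⁻] = (α₁ + 2α₂)·DIC
At pH 6.82: [H⁺]/K1 = 10^-0.45 = 0.35481, K2/[H⁺] = 10^-3.49 = 0.00032359
α₁ = 1/(1 + 0.35481 + 0.00032359) = 1/1.3551 = 0.7379; α₂ = α₁·K2/[H⁺] = 0.0002388
α₁ + 2α₂ = 0.7384
DIC = CA / (α₁ + 2α₂) = 3.08 / 0.7384 = 4.17 mmol/L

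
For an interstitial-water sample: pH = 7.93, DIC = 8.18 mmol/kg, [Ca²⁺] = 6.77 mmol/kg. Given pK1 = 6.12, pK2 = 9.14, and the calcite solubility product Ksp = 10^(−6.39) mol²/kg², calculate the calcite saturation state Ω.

α₂ = 1 / (1 + [H⁺]/K2 + [H⁺]²/(K1K2)) = 1 / (1 + 10^+1.21 + 10^-0.60)
   = 1 / (1 + 16.218 + 0.25119) = 1/17.469 = 0.05724
[CO3²⁻] = α₂ × DIC = 0.05724 × 8.18 = 0.4683 mmol/kg
Ksp = 10^(−6.39) = 4.074×10^-7
Ω = [Ca²⁺][CO3²⁻]/Ksp = (6.77×10^-3)(4.683×10^-4) / 4.074×10^-7 = 7.78

Ω = 7.78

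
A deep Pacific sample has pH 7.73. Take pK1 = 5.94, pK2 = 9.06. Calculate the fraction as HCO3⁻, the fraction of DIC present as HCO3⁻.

α₁ = 1 / (1 + [H⁺]/K1 + K2/[H⁺]) = 1 / (1 + 10^-1.79 + 10^-1.33)
   = 1 / (1 + 0.016218 + 0.046774) = 1/1.0630 = 0.9407

α₁ = 0.941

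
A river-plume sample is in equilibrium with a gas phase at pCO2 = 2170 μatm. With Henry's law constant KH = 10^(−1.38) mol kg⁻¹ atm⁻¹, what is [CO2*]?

[CO2*] = 90.5 μmol/kg

KH = 10^(−1.38) = 4.169×10^-2 mol kg⁻¹ atm⁻¹
[CO2*] = KH · pCO2 = 4.169×10^-2 × 2170×10^-6 atm = 9.05×10^-5 mol/kg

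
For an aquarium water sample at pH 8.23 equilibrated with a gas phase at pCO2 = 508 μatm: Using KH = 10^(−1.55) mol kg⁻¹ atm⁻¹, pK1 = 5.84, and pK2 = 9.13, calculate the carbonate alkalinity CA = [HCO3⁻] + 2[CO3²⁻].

CA = 4.40 mmol/kg

[CO2*] = KH · pCO2 = 10^(−1.55) × 508×10^-6 = 1.432×10^-5 mol/kg
α₀ = 1/(1 + K1/[H⁺] + K1K2/[H⁺]²) = 1/(1 + 10^+2.39 + 10^+1.49) = 0.003605
DIC = [CO2*]/α₀ = 1.432×10^-5 / 0.003605 = 3.971 mmol/kg
CA = (α₁ + 2α₂)·DIC = (0.8850 + 2×0.1114) × 3.971 = 4.40 mmol/kg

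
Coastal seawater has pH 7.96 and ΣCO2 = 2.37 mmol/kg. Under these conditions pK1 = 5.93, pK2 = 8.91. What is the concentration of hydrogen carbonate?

[HCO3⁻] = 2.11 mmol/kg

α₁ = 1 / (1 + [H⁺]/K1 + K2/[H⁺]) = 1 / (1 + 10^-2.03 + 10^-0.95)
   = 1 / (1 + 0.0093325 + 0.11220) = 1/1.1215 = 0.8916
[HCO3⁻] = α₁ × DIC = 0.8916 × 2.37 = 2.11 mmol/kg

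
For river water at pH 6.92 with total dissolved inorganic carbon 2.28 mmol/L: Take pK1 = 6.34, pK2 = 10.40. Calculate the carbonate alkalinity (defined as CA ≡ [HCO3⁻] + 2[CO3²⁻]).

CA = [HCO3⁻] + 2[CO3²⁻] = (α₁ + 2α₂)·DIC
At pH 6.92: [H⁺]/K1 = 10^-0.58 = 0.26303, K2/[H⁺] = 10^-3.48 = 0.00033113
α₁ = 1/(1 + 0.26303 + 0.00033113) = 1/1.2634 = 0.7915; α₂ = α₁·K2/[H⁺] = 0.0002621
α₁ + 2α₂ = 0.7921
CA = 0.7921 × 2.28 = 1.81 mmol/L

CA = 1.81 mmol/L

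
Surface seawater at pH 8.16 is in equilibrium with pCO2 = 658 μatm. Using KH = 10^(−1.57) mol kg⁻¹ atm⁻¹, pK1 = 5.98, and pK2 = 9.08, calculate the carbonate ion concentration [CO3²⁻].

[CO3²⁻] = 0.322 mmol/kg

[CO2*] = KH · pCO2 = 10^(−1.57) × 658×10^-6 = 1.771×10^-5 mol/kg
α₀ = 1/(1 + K1/[H⁺] + K1K2/[H⁺]²) = 1/(1 + 10^+2.18 + 10^+1.26) = 0.005863
DIC = [CO2*]/α₀ = 1.771×10^-5 / 0.005863 = 3.021 mmol/kg
[CO3²⁻] = α₂·DIC; α₂ = 0.1067, so [CO3²⁻] = 0.1067 × 3.021 = 0.322 mmol/kg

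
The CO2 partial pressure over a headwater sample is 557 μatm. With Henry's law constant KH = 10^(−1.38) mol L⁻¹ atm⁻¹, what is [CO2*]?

KH = 10^(−1.38) = 4.169×10^-2 mol L⁻¹ atm⁻¹
[CO2*] = KH · pCO2 = 4.169×10^-2 × 557×10^-6 atm = 2.32×10^-5 mol/L

[CO2*] = 23.2 μmol/L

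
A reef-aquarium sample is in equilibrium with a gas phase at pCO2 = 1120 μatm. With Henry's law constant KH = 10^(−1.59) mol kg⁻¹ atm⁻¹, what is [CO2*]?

[CO2*] = 28.8 μmol/kg

KH = 10^(−1.59) = 2.570×10^-2 mol kg⁻¹ atm⁻¹
[CO2*] = KH · pCO2 = 2.570×10^-2 × 1120×10^-6 atm = 2.88×10^-5 mol/kg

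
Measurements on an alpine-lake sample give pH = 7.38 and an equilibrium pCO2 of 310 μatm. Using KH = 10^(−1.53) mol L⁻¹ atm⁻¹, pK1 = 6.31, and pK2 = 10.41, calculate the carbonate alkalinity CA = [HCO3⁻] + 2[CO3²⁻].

[CO2*] = KH · pCO2 = 10^(−1.53) × 310×10^-6 = 9.149×10^-6 mol/L
α₀ = 1/(1 + K1/[H⁺] + K1K2/[H⁺]²) = 1/(1 + 10^+1.07 + 10^-1.96) = 0.07837
DIC = [CO2*]/α₀ = 9.149×10^-6 / 0.07837 = 0.1167 mmol/L
CA = (α₁ + 2α₂)·DIC = (0.9208 + 2×0.0008593) × 0.1167 = 0.108 mmol/L

CA = 0.108 mmol/L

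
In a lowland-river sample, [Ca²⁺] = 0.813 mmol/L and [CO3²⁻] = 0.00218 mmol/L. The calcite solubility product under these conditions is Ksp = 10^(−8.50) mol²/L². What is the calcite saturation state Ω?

Ksp = 10^(−8.50) = 3.162×10^-9
Ω = [Ca²⁺][CO3²⁻]/Ksp = (0.813×10^-3)(0.00218×10^-3) / 3.162×10^-9 = 0.560

Ω = 0.560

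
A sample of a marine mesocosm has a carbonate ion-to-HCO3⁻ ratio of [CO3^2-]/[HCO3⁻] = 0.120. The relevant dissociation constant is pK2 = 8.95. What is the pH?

From K2 = [H⁺][CO3^2-]/[HCO3⁻]:  pH = pK2 + log₁₀([CO3^2-]/[HCO3⁻])
log₁₀(0.120) = -0.921
pH = 8.95 + (-0.921) = 8.03

pH = 8.03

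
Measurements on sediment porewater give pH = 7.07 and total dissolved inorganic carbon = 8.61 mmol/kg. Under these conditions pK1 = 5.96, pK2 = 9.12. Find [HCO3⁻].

α₁ = 1 / (1 + [H⁺]/K1 + K2/[H⁺]) = 1 / (1 + 10^-1.11 + 10^-2.05)
   = 1 / (1 + 0.077625 + 0.0089125) = 1/1.0865 = 0.9204
[HCO3⁻] = α₁ × DIC = 0.9204 × 8.61 = 7.92 mmol/kg

[HCO3⁻] = 7.92 mmol/kg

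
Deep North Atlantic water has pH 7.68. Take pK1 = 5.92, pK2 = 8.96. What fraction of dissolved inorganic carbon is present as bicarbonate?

α₁ = 1 / (1 + [H⁺]/K1 + K2/[H⁺]) = 1 / (1 + 10^-1.76 + 10^-1.28)
   = 1 / (1 + 0.017378 + 0.052481) = 1/1.0699 = 0.9347

α₁ = 0.935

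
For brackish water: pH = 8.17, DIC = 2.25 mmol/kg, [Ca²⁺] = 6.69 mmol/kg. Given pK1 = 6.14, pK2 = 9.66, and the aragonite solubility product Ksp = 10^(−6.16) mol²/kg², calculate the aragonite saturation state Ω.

Ω = 0.676

α₂ = 1 / (1 + [H⁺]/K2 + [H⁺]²/(K1K2)) = 1 / (1 + 10^+1.49 + 10^-0.54)
   = 1 / (1 + 30.903 + 0.28840) = 1/32.191 = 0.03106
[CO3²⁻] = α₂ × DIC = 0.03106 × 2.25 = 0.06989 mmol/kg
Ksp = 10^(−6.16) = 6.918×10^-7
Ω = [Ca²⁺][CO3²⁻]/Ksp = (6.69×10^-3)(6.989×10^-5) / 6.918×10^-7 = 0.676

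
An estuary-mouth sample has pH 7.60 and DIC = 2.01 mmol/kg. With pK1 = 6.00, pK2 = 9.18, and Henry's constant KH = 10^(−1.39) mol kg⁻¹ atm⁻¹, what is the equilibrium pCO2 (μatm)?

α₀ = 1 / (1 + K1/[H⁺] + K1K2/[H⁺]²) = 1 / (1 + 10^+1.60 + 10^+0.02)
   = 1 / (1 + 39.811 + 1.0471) = 1/41.858 = 0.02389
[CO2*] = α₀ × DIC = 0.02389 × 2.01 = 0.04802 mmol/kg
pCO2 = [CO2*]/KH = 4.802×10^-5 / 4.074×10^-2 = 1180 μatm

pCO2 = 1180 μatm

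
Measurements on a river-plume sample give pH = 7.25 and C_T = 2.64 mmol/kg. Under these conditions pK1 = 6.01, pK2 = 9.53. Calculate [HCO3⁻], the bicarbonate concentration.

α₁ = 1 / (1 + [H⁺]/K1 + K2/[H⁺]) = 1 / (1 + 10^-1.24 + 10^-2.28)
   = 1 / (1 + 0.057544 + 0.0052481) = 1/1.0628 = 0.9409
[HCO3⁻] = α₁ × DIC = 0.9409 × 2.64 = 2.48 mmol/kg

[HCO3⁻] = 2.48 mmol/kg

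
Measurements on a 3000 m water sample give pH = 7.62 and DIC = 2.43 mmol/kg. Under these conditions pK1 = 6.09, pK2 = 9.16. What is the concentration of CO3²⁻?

[CO3²⁻] = 0.0662 mmol/kg

α₂ = 1 / (1 + [H⁺]/K2 + [H⁺]²/(K1K2)) = 1 / (1 + 10^+1.54 + 10^+0.01)
   = 1 / (1 + 34.674 + 1.0233) = 1/36.697 = 0.02725
[CO3²⁻] = α₂ × DIC = 0.02725 × 2.43 = 0.0662 mmol/kg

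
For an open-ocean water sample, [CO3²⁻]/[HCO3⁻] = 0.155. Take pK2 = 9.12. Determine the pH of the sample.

pH = 8.31

From K2 = [H⁺][CO3²⁻]/[HCO3⁻]:  pH = pK2 + log₁₀([CO3²⁻]/[HCO3⁻])
log₁₀(0.155) = -0.810
pH = 9.12 + (-0.810) = 8.31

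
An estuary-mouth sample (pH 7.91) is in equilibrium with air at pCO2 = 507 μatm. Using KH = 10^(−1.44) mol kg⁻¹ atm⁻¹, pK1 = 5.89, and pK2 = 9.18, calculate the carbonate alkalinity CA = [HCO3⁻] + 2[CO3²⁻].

[CO2*] = KH · pCO2 = 10^(−1.44) × 507×10^-6 = 1.841×10^-5 mol/kg
α₀ = 1/(1 + K1/[H⁺] + K1K2/[H⁺]²) = 1/(1 + 10^+2.02 + 10^+0.75) = 0.008982
DIC = [CO2*]/α₀ = 1.841×10^-5 / 0.008982 = 2.049 mmol/kg
CA = (α₁ + 2α₂)·DIC = (0.9405 + 2×0.05051) × 2.049 = 2.13 mmol/kg

CA = 2.13 mmol/kg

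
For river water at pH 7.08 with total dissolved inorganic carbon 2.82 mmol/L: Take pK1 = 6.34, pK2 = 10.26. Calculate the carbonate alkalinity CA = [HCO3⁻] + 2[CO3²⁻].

CA = 2.39 mmol/L

CA = [HCO3⁻] + 2[CO3²⁻] = (α₁ + 2α₂)·DIC
At pH 7.08: [H⁺]/K1 = 10^-0.74 = 0.18197, K2/[H⁺] = 10^-3.18 = 0.00066069
α₁ = 1/(1 + 0.18197 + 0.00066069) = 1/1.1826 = 0.8456; α₂ = α₁·K2/[H⁺] = 0.0005587
α₁ + 2α₂ = 0.8467
CA = 0.8467 × 2.82 = 2.39 mmol/L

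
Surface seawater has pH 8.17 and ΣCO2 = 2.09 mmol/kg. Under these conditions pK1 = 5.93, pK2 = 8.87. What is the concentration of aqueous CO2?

α₀ = 1 / (1 + K1/[H⁺] + K1K2/[H⁺]²) = 1 / (1 + 10^+2.24 + 10^+1.54)
   = 1 / (1 + 173.78 + 34.674) = 1/209.45 = 0.004774
[CO2*] = α₀ × DIC = 0.004774 × 2.09 = 0.00998 mmol/kg = 9.98 μmol/kg

[CO2*] = 9.98 μmol/kg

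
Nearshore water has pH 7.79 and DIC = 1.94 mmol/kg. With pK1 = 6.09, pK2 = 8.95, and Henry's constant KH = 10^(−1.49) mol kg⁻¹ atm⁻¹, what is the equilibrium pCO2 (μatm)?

α₀ = 1 / (1 + K1/[H⁺] + K1K2/[H⁺]²) = 1 / (1 + 10^+1.70 + 10^+0.54)
   = 1 / (1 + 50.119 + 3.4674) = 1/54.586 = 0.01832
[CO2*] = α₀ × DIC = 0.01832 × 1.94 = 0.03554 mmol/kg
pCO2 = [CO2*]/KH = 3.554×10^-5 / 3.236×10^-2 = 1100 μatm

pCO2 = 1100 μatm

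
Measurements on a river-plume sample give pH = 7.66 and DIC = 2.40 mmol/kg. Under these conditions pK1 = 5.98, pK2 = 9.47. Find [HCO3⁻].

[HCO3⁻] = 2.32 mmol/kg

α₁ = 1 / (1 + [H⁺]/K1 + K2/[H⁺]) = 1 / (1 + 10^-1.68 + 10^-1.81)
   = 1 / (1 + 0.020893 + 0.015488) = 1/1.0364 = 0.9649
[HCO3⁻] = α₁ × DIC = 0.9649 × 2.40 = 2.32 mmol/kg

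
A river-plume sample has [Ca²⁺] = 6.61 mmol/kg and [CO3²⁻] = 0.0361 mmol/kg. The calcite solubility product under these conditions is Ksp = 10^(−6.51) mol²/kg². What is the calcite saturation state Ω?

Ω = 0.772

Ksp = 10^(−6.51) = 3.090×10^-7
Ω = [Ca²⁺][CO3²⁻]/Ksp = (6.61×10^-3)(0.0361×10^-3) / 3.090×10^-7 = 0.772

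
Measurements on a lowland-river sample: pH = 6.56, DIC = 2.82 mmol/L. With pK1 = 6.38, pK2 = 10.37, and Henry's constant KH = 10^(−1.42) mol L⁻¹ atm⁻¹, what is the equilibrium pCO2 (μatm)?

pCO2 = 2.95×10^4 μatm

α₀ = 1 / (1 + K1/[H⁺] + K1K2/[H⁺]²) = 1 / (1 + 10^+0.18 + 10^-3.63)
   = 1 / (1 + 1.5136 + 0.00023442) = 1/2.5138 = 0.3978
[CO2*] = α₀ × DIC = 0.3978 × 2.82 = 1.122 mmol/L
pCO2 = [CO2*]/KH = 1.122×10^-3 / 3.802×10^-2 = 2.95×10^4 μatm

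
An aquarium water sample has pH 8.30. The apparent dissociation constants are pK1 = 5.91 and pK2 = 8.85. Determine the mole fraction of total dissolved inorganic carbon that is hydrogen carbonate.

α₁ = 0.778

α₁ = 1 / (1 + [H⁺]/K1 + K2/[H⁺]) = 1 / (1 + 10^-2.39 + 10^-0.55)
   = 1 / (1 + 0.0040738 + 0.28184) = 1/1.2859 = 0.7777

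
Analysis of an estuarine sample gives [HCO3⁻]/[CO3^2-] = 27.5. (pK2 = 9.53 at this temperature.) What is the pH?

From K2 = [H⁺][CO3^2-]/[HCO3⁻]:  pH = pK2 − log₁₀([HCO3⁻]/[CO3^2-])
log₁₀(27.5) = +1.439
pH = 9.53 − (+1.439) = 8.09

pH = 8.09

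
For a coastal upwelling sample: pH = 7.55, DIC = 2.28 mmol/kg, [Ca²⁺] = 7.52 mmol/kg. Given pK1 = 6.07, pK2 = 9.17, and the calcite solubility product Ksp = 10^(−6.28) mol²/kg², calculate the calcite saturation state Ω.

α₂ = 1 / (1 + [H⁺]/K2 + [H⁺]²/(K1K2)) = 1 / (1 + 10^+1.62 + 10^+0.14)
   = 1 / (1 + 41.687 + 1.3804) = 1/44.067 = 0.02269
[CO3²⁻] = α₂ × DIC = 0.02269 × 2.28 = 0.05174 mmol/kg
Ksp = 10^(−6.28) = 5.248×10^-7
Ω = [Ca²⁺][CO3²⁻]/Ksp = (7.52×10^-3)(5.174×10^-5) / 5.248×10^-7 = 0.741

Ω = 0.741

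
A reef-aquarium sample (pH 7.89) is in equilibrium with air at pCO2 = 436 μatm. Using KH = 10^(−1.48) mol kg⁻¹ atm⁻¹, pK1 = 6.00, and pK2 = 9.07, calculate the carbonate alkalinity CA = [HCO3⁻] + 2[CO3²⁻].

[CO2*] = KH · pCO2 = 10^(−1.48) × 436×10^-6 = 1.444×10^-5 mol/kg
α₀ = 1/(1 + K1/[H⁺] + K1K2/[H⁺]²) = 1/(1 + 10^+1.89 + 10^+0.71) = 0.01194
DIC = [CO2*]/α₀ = 1.444×10^-5 / 0.01194 = 1.209 mmol/kg
CA = (α₁ + 2α₂)·DIC = (0.9268 + 2×0.06123) × 1.209 = 1.27 mmol/kg

CA = 1.27 mmol/kg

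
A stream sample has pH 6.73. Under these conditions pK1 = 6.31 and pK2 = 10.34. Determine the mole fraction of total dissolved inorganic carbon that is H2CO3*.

α₀ = 1 / (1 + K1/[H⁺] + K1K2/[H⁺]²) = 1 / (1 + 10^+0.42 + 10^-3.19)
   = 1 / (1 + 2.6303 + 0.00064565) = 1/3.6309 = 0.2754

α₀ = 0.275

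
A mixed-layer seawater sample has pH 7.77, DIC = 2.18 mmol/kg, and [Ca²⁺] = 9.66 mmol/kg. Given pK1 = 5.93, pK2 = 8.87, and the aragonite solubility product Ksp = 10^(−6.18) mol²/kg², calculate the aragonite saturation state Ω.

α₂ = 1 / (1 + [H⁺]/K2 + [H⁺]²/(K1K2)) = 1 / (1 + 10^+1.10 + 10^-0.74)
   = 1 / (1 + 12.589 + 0.18197) = 1/13.771 = 0.07262
[CO3²⁻] = α₂ × DIC = 0.07262 × 2.18 = 0.1583 mmol/kg
Ksp = 10^(−6.18) = 6.607×10^-7
Ω = [Ca²⁺][CO3²⁻]/Ksp = (9.66×10^-3)(1.583×10^-4) / 6.607×10^-7 = 2.31

Ω = 2.31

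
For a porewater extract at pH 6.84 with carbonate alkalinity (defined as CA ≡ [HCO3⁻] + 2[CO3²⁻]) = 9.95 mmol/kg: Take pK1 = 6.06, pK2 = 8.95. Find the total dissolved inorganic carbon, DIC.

DIC = 11.5 mmol/kg

CA = [HCO3⁻] + 2[CO3²⁻] = (α₁ + 2α₂)·DIC
At pH 6.84: [H⁺]/K1 = 10^-0.78 = 0.16596, K2/[H⁺] = 10^-2.11 = 0.0077625
α₁ = 1/(1 + 0.16596 + 0.0077625) = 1/1.1737 = 0.8520; α₂ = α₁·K2/[H⁺] = 0.006614
α₁ + 2α₂ = 0.8652
DIC = CA / (α₁ + 2α₂) = 9.95 / 0.8652 = 11.5 mmol/kg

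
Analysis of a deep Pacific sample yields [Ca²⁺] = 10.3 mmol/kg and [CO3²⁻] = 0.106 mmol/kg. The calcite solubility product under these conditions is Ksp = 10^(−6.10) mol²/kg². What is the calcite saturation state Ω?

Ω = 1.37

Ksp = 10^(−6.10) = 7.943×10^-7
Ω = [Ca²⁺][CO3²⁻]/Ksp = (10.3×10^-3)(0.106×10^-3) / 7.943×10^-7 = 1.37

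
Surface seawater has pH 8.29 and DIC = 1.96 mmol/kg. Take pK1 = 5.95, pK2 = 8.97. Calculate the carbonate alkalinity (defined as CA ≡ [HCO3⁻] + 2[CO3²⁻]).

CA = [HCO3⁻] + 2[CO3²⁻] = (α₁ + 2α₂)·DIC
At pH 8.29: [H⁺]/K1 = 10^-2.34 = 0.0045709, K2/[H⁺] = 10^-0.68 = 0.20893
α₁ = 1/(1 + 0.0045709 + 0.20893) = 1/1.2135 = 0.8241; α₂ = α₁·K2/[H⁺] = 0.1722
α₁ + 2α₂ = 1.1684
CA = 1.1684 × 1.96 = 2.29 mmol/kg

CA = 2.29 mmol/kg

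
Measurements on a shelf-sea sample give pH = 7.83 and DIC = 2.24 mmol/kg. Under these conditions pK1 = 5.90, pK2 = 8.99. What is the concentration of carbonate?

α₂ = 1 / (1 + [H⁺]/K2 + [H⁺]²/(K1K2)) = 1 / (1 + 10^+1.16 + 10^-0.77)
   = 1 / (1 + 14.454 + 0.16982) = 1/15.624 = 0.06400
[CO3²⁻] = α₂ × DIC = 0.06400 × 2.24 = 0.143 mmol/kg

[CO3²⁻] = 0.143 mmol/kg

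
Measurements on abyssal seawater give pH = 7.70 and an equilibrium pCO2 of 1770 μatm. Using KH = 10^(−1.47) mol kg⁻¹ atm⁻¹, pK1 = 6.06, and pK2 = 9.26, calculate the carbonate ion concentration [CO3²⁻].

[CO3²⁻] = 0.0721 mmol/kg

[CO2*] = KH · pCO2 = 10^(−1.47) × 1770×10^-6 = 5.998×10^-5 mol/kg
α₀ = 1/(1 + K1/[H⁺] + K1K2/[H⁺]²) = 1/(1 + 10^+1.64 + 10^+0.08) = 0.02181
DIC = [CO2*]/α₀ = 5.998×10^-5 / 0.02181 = 2.750 mmol/kg
[CO3²⁻] = α₂·DIC; α₂ = 0.02622, so [CO3²⁻] = 0.02622 × 2.750 = 0.0721 mmol/kg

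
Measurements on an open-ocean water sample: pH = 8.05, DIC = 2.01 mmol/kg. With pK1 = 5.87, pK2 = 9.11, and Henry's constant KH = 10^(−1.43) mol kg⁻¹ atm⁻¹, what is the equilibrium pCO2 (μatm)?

α₀ = 1 / (1 + K1/[H⁺] + K1K2/[H⁺]²) = 1 / (1 + 10^+2.18 + 10^+1.12)
   = 1 / (1 + 151.36 + 13.183) = 1/165.54 = 0.006041
[CO2*] = α₀ × DIC = 0.006041 × 2.01 = 0.01214 mmol/kg = 12.14 μmol/kg
pCO2 = [CO2*]/KH = 1.214×10^-5 / 3.715×10^-2 = 327 μatm

pCO2 = 327 μatm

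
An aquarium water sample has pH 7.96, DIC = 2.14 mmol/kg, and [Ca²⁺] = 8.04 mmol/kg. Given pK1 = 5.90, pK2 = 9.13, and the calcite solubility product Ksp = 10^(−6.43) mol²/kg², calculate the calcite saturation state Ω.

Ω = 2.91

α₂ = 1 / (1 + [H⁺]/K2 + [H⁺]²/(K1K2)) = 1 / (1 + 10^+1.17 + 10^-0.89)
   = 1 / (1 + 14.791 + 0.12882) = 1/15.920 = 0.06281
[CO3²⁻] = α₂ × DIC = 0.06281 × 2.14 = 0.1344 mmol/kg
Ksp = 10^(−6.43) = 3.715×10^-7
Ω = [Ca²⁺][CO3²⁻]/Ksp = (8.04×10^-3)(1.344×10^-4) / 3.715×10^-7 = 2.91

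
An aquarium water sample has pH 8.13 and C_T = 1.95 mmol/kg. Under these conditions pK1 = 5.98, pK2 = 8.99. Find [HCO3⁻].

α₁ = 1 / (1 + [H⁺]/K1 + K2/[H⁺]) = 1 / (1 + 10^-2.15 + 10^-0.86)
   = 1 / (1 + 0.0070795 + 0.13804) = 1/1.1451 = 0.8733
[HCO3⁻] = α₁ × DIC = 0.8733 × 1.95 = 1.70 mmol/kg

[HCO3⁻] = 1.70 mmol/kg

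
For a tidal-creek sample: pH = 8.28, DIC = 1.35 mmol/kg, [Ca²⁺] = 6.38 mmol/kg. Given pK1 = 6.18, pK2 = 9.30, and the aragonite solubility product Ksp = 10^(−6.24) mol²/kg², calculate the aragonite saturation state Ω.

Ω = 1.30

α₂ = 1 / (1 + [H⁺]/K2 + [H⁺]²/(K1K2)) = 1 / (1 + 10^+1.02 + 10^-1.08)
   = 1 / (1 + 10.471 + 0.083176) = 1/11.554 = 0.08655
[CO3²⁻] = α₂ × DIC = 0.08655 × 1.35 = 0.1168 mmol/kg
Ksp = 10^(−6.24) = 5.754×10^-7
Ω = [Ca²⁺][CO3²⁻]/Ksp = (6.38×10^-3)(1.168×10^-4) / 5.754×10^-7 = 1.30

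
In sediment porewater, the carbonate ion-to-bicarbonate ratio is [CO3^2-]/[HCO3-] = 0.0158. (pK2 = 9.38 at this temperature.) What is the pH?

pH = 7.58

From K2 = [H⁺][CO3^2-]/[HCO3-]:  pH = pK2 + log₁₀([CO3^2-]/[HCO3-])
log₁₀(0.0158) = -1.801
pH = 9.38 + (-1.801) = 7.58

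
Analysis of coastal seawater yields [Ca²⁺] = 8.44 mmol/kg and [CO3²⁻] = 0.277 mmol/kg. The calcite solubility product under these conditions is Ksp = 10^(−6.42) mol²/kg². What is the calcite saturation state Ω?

Ksp = 10^(−6.42) = 3.802×10^-7
Ω = [Ca²⁺][CO3²⁻]/Ksp = (8.44×10^-3)(0.277×10^-3) / 3.802×10^-7 = 6.15

Ω = 6.15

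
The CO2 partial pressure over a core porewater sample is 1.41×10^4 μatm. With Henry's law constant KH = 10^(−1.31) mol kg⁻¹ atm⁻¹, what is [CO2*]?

[CO2*] = 691 μmol/kg

KH = 10^(−1.31) = 4.898×10^-2 mol kg⁻¹ atm⁻¹
[CO2*] = KH · pCO2 = 4.898×10^-2 × 1.41×10^4×10^-6 atm = 6.91×10^-4 mol/kg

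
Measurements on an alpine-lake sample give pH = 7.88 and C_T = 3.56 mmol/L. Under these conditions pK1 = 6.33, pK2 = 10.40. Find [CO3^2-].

[CO3²⁻] = 10.4 μmol/L

α₂ = 1 / (1 + [H⁺]/K2 + [H⁺]²/(K1K2)) = 1 / (1 + 10^+2.52 + 10^+0.97)
   = 1 / (1 + 331.13 + 9.3325) = 1/341.46 = 0.002929
[CO3²⁻] = α₂ × DIC = 0.002929 × 3.56 = 0.0104 mmol/L = 10.4 μmol/L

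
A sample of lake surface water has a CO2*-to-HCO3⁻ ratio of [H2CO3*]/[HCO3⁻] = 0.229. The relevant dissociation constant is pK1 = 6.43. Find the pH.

pH = 7.07

From K1 = [H⁺][HCO3⁻]/[H2CO3*]:  pH = pK1 − log₁₀([H2CO3*]/[HCO3⁻])
log₁₀(0.229) = -0.640
pH = 6.43 − (-0.640) = 7.07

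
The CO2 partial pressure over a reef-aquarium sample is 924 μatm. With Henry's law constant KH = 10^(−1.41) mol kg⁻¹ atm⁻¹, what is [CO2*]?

KH = 10^(−1.41) = 3.890×10^-2 mol kg⁻¹ atm⁻¹
[CO2*] = KH · pCO2 = 3.890×10^-2 × 924×10^-6 atm = 3.59×10^-5 mol/kg

[CO2*] = 35.9 μmol/kg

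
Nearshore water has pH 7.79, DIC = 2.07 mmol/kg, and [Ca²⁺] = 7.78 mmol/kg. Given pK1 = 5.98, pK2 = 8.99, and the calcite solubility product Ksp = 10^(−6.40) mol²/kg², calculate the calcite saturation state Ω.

Ω = 2.37

α₂ = 1 / (1 + [H⁺]/K2 + [H⁺]²/(K1K2)) = 1 / (1 + 10^+1.20 + 10^-0.61)
   = 1 / (1 + 15.849 + 0.24547) = 1/17.094 = 0.05850
[CO3²⁻] = α₂ × DIC = 0.05850 × 2.07 = 0.1211 mmol/kg
Ksp = 10^(−6.40) = 3.981×10^-7
Ω = [Ca²⁺][CO3²⁻]/Ksp = (7.78×10^-3)(1.211×10^-4) / 3.981×10^-7 = 2.37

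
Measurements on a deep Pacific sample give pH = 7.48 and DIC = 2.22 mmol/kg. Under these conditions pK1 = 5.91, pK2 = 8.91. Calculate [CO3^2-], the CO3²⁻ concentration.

[CO3²⁻] = 0.0775 mmol/kg

α₂ = 1 / (1 + [H⁺]/K2 + [H⁺]²/(K1K2)) = 1 / (1 + 10^+1.43 + 10^-0.14)
   = 1 / (1 + 26.915 + 0.72444) = 1/28.640 = 0.03492
[CO3²⁻] = α₂ × DIC = 0.03492 × 2.22 = 0.0775 mmol/kg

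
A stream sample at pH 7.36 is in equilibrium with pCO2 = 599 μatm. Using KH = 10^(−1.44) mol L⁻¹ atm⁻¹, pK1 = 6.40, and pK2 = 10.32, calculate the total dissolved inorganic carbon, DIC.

[CO2*] = KH · pCO2 = 10^(−1.44) × 599×10^-6 = 2.175×10^-5 mol/L
α₀ = 1/(1 + K1/[H⁺] + K1K2/[H⁺]²) = 1/(1 + 10^+0.96 + 10^-2.00) = 0.09872
DIC = [CO2*]/α₀ = 2.175×10^-5 / 0.09872 = 0.220 mmol/L

DIC = 0.220 mmol/L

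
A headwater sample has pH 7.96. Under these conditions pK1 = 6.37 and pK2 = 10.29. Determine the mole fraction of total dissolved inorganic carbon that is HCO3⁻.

α₁ = 0.971

α₁ = 1 / (1 + [H⁺]/K1 + K2/[H⁺]) = 1 / (1 + 10^-1.59 + 10^-2.33)
   = 1 / (1 + 0.025704 + 0.0046774) = 1/1.0304 = 0.9705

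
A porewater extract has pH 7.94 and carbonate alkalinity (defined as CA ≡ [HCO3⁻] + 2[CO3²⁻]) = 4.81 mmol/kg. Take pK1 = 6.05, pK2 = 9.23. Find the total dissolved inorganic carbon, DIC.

CA = [HCO3⁻] + 2[CO3²⁻] = (α₁ + 2α₂)·DIC
At pH 7.94: [H⁺]/K1 = 10^-1.89 = 0.012882, K2/[H⁺] = 10^-1.29 = 0.051286
α₁ = 1/(1 + 0.012882 + 0.051286) = 1/1.0642 = 0.9397; α₂ = α₁·K2/[H⁺] = 0.04819
α₁ + 2α₂ = 1.0361
DIC = CA / (α₁ + 2α₂) = 4.81 / 1.0361 = 4.64 mmol/kg

DIC = 4.64 mmol/kg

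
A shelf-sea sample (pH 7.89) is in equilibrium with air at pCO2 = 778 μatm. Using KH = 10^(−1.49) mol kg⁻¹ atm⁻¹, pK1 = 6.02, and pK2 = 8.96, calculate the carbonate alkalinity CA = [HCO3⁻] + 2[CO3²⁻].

[CO2*] = KH · pCO2 = 10^(−1.49) × 778×10^-6 = 2.518×10^-5 mol/kg
α₀ = 1/(1 + K1/[H⁺] + K1K2/[H⁺]²) = 1/(1 + 10^+1.87 + 10^+0.80) = 0.01228
DIC = [CO2*]/α₀ = 2.518×10^-5 / 0.01228 = 2.050 mmol/kg
CA = (α₁ + 2α₂)·DIC = (0.9102 + 2×0.07747) × 2.050 = 2.18 mmol/kg

CA = 2.18 mmol/kg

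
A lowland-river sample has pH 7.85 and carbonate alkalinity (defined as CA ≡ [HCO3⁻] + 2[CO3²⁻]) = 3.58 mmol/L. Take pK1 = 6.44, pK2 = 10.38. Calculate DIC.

DIC = 3.71 mmol/L

CA = [HCO3⁻] + 2[CO3²⁻] = (α₁ + 2α₂)·DIC
At pH 7.85: [H⁺]/K1 = 10^-1.41 = 0.038905, K2/[H⁺] = 10^-2.53 = 0.0029512
α₁ = 1/(1 + 0.038905 + 0.0029512) = 1/1.0419 = 0.9598; α₂ = α₁·K2/[H⁺] = 0.002833
α₁ + 2α₂ = 0.9655
DIC = CA / (α₁ + 2α₂) = 3.58 / 0.9655 = 3.71 mmol/L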